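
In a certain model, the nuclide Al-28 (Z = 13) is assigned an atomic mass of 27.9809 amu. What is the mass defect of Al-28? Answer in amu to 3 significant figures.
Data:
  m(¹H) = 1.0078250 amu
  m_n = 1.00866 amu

0.251 amu

With 13 protons and 15 neutrons (A = 28):
Σm = 13·m(¹H) + 15·m_n = 13.1017250 + 15.12990 = 28.2316250 amu
Δm = 28.2316250 − 27.9809 = 0.2507250 amu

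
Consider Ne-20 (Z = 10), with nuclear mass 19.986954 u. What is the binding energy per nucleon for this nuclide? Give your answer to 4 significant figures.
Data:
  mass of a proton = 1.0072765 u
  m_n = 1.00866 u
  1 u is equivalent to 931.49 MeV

Z = 10, so N = A − Z = 20 − 10 = 10.
Σm = 10·m_p + 10·m_n = 10.0727650 + 10.08660 = 20.1593650 u
Δm = 20.1593650 − 19.986954 = 0.1724110 u
Converting to energy: 0.1724110 u × 931.49 MeV/u = 160.599 MeV
BE/A = 160.599 MeV / 20 = 8.030 MeV/nucleon

8.030 MeV/nucleon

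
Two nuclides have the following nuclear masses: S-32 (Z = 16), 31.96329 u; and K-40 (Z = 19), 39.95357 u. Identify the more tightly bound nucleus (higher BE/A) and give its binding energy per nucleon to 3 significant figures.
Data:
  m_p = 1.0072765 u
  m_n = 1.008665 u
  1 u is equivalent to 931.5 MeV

S-32: Σm = 16(1.0072765) + 16(1.008665) = 32.2550640 u; Δm = 0.2917740 u; E_B = 271.79 MeV; E_B/A = 8.493 MeV
K-40: Σm = 19(1.0072765) + 21(1.008665) = 40.3202185 u; Δm = 0.3666485 u; E_B = 341.53 MeV; E_B/A = 8.538 MeV
K-40 has the higher binding energy per nucleon, so it is the more tightly bound nucleus.

K-40; 8.54 MeV/nucleon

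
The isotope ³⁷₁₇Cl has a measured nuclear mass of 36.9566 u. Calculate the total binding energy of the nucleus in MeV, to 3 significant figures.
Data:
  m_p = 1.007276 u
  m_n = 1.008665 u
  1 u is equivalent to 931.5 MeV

Σm = 17·m_p + 20·m_n = 17.123692 + 20.173300 = 37.296992 u
Mass defect Δm = 37.296992 − 36.9566 = 0.340392 u
Binding energy = Δm·c² = 0.340392 × 931.5 MeV/u = 317.075 MeV

317 MeV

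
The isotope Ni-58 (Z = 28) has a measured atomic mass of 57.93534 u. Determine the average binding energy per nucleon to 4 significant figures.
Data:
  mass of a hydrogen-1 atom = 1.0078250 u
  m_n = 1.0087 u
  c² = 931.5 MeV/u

8.749 MeV/nucleon

Z = 28, so N = A − Z = 58 − 28 = 30.
Σm = 28·m(¹H) + 30·m_n = 28.2191000 + 30.2610 = 58.4801000 u
Δm = 58.4801000 − 57.93534 = 0.5447600 u
Converting to energy: 0.5447600 u × 931.5 MeV/u = 507.444 MeV
Dividing by A = 58 gives 8.749 MeV per nucleon.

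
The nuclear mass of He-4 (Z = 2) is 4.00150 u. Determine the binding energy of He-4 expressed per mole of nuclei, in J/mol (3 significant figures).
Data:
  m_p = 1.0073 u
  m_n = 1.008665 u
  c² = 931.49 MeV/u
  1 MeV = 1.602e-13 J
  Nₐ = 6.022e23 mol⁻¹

2.73e+12 J/mol

Z = 2, so N = A − Z = 4 − 2 = 2.
Σm = 2·m_p + 2·m_n = 2.0146 + 2.017330 = 4.031930 u
Δm = 4.031930 − 4.00150 = 0.030430 u
Binding energy = Δm·c² = 0.030430 × 931.49 MeV/u = 28.3452 MeV
Per nucleus in joules: 28.3452 MeV × 1.602e-13 J/MeV = 4.5409e-12 J
Per mole: 4.5409e-12 J × 6.022e23 mol⁻¹ = 2.7345e+12 J/mol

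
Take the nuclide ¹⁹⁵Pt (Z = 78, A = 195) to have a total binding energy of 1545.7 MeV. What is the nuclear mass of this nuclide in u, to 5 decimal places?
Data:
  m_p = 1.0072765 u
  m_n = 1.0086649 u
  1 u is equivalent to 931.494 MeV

Mass defect = 1545.7 MeV / (931.494 MeV/u) = 1.6593773 u
Constituent mass = 78(1.0072765) + 117(1.0086649) = 196.5813603 u
Nuclear mass = 196.5813603 − 1.6593773 = 194.9219830 u ≈ 194.92198 u (to 5 decimal places)

194.92198 u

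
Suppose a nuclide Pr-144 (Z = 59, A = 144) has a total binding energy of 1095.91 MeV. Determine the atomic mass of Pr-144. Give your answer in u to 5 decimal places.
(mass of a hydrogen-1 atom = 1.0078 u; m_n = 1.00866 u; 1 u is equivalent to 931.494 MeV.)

144.01979 u

Mass defect = 1095.91 MeV / (931.494 MeV/u) = 1.1765078 u
Constituent mass = 59(1.0078) + 85(1.00866) = 145.19630 u
Atomic mass = 145.19630 − 1.1765078 = 144.0197922 u ≈ 144.01979 u (to 5 decimal places)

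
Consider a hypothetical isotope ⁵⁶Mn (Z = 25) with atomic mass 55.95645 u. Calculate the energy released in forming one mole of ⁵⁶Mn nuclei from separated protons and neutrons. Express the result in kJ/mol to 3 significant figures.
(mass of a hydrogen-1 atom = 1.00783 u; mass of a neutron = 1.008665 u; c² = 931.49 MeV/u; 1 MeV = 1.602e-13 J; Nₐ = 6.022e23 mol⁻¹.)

4.56e+10 kJ/mol

Total constituent mass: 25 × 1.00783 + 31 × 1.008665 = 56.464365 u
Δm = 56.464365 − 55.95645 = 0.507915 u
Binding energy = Δm·c² = 0.507915 × 931.49 MeV/u = 473.118 MeV
Per nucleus in joules: 473.118 MeV × 1.602e-13 J/MeV = 7.5794e-11 J
Per mole: 7.5794e-11 J × 6.022e23 mol⁻¹ = 4.5643e+13 J/mol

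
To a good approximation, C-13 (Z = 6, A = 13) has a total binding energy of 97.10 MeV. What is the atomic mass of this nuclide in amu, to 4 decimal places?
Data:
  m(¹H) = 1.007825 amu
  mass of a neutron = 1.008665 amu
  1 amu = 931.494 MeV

13.0034 amu

Mass defect = 97.10 MeV / (931.494 MeV/amu) = 0.104241 amu
Constituent mass = 6(1.007825) + 7(1.008665) = 13.107605 amu
Atomic mass = 13.107605 − 0.104241 = 13.003364 amu ≈ 13.0034 amu (to 4 decimal places)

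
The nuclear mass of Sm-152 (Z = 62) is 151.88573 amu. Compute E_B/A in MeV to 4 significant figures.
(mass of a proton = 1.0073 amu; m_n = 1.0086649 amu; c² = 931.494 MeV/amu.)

Total constituent mass: 62 × 1.0073 + 90 × 1.0086649 = 153.2324410 amu
Mass defect Δm = 153.2324410 − 151.88573 = 1.3467110 amu
Converting to energy: 1.3467110 amu × 931.494 MeV/amu = 1254.45 MeV
Dividing by A = 152 gives 8.253 MeV per nucleon.

8.253 MeV/nucleon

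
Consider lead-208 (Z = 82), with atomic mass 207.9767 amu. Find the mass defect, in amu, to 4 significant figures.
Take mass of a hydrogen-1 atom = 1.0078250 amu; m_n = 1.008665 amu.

Σm = 82·m(¹H) + 126·m_n = 82.6416500 + 127.091790 = 209.7334400 amu
Δm = 209.7334400 − 207.9767 = 1.7567400 amu

1.757 amu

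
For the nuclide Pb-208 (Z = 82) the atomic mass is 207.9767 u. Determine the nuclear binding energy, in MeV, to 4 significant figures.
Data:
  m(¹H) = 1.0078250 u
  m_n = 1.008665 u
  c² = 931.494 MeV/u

Mass of separated nucleons = 82(1.0078250) + 126(1.008665) = 82.6416500 + 127.091790 = 209.7334400 u
The mass defect is 209.7334400 − 207.9767 = 1.7567400 u.
E_B = 1.7567400 × 931.494 = 1636.39 MeV

1636 MeV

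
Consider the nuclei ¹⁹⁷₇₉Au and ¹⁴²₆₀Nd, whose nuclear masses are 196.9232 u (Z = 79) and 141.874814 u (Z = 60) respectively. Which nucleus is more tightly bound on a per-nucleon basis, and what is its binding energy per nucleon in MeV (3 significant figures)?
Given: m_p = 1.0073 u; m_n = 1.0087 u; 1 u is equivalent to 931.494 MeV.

¹⁴²₆₀Nd; 8.37 MeV/nucleon

¹⁹⁷₇₉Au: Σm = 79(1.0073) + 118(1.0087) = 198.6033 u; Δm = 1.6801 u; E_B = 1565.0 MeV; E_B/A = 7.944 MeV
¹⁴²₆₀Nd: Σm = 60(1.0073) + 82(1.0087) = 143.1514 u; Δm = 1.276586 u; E_B = 1189.1 MeV; E_B/A = 8.374 MeV
¹⁴²₆₀Nd has the higher binding energy per nucleon, so it is the more tightly bound nucleus.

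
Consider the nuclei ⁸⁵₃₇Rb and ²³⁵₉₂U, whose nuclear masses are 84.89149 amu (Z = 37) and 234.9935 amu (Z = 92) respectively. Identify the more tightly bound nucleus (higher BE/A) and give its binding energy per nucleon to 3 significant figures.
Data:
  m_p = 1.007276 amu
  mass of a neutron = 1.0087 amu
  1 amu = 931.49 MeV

⁸⁵₃₇Rb; 8.72 MeV/nucleon

⁸⁵₃₇Rb: Σm = 37(1.007276) + 48(1.0087) = 85.686812 amu; Δm = 0.795322 amu; E_B = 740.83 MeV; E_B/A = 8.716 MeV
²³⁵₉₂U: Σm = 92(1.007276) + 143(1.0087) = 236.913492 amu; Δm = 1.919992 amu; E_B = 1788.45 MeV; E_B/A = 7.610 MeV
⁸⁵₃₇Rb has the higher binding energy per nucleon, so it is the more tightly bound nucleus.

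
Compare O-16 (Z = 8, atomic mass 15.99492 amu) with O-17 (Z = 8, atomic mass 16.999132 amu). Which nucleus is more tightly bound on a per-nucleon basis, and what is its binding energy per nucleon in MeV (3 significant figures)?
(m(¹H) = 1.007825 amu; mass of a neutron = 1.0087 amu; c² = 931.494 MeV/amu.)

O-16: Σm = 8(1.007825) + 8(1.0087) = 16.132200 amu; Δm = 0.137280 amu; E_B = 127.875 MeV; E_B/A = 7.992 MeV
O-17: Σm = 8(1.007825) + 9(1.0087) = 17.140900 amu; Δm = 0.141768 amu; E_B = 132.06 MeV; E_B/A = 7.768 MeV
O-16 has the higher binding energy per nucleon, so it is the more tightly bound nucleus.

O-16; 7.99 MeV/nucleon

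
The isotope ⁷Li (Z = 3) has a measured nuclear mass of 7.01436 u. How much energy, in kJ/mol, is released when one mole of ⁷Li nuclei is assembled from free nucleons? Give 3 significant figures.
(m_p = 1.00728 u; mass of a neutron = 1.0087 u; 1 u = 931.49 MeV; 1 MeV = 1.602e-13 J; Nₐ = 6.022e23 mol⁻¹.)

3.80e+09 kJ/mol

Z = 3, so N = A − Z = 7 − 3 = 4.
Σm = 3·m_p + 4·m_n = 3.02184 + 4.0348 = 7.05664 u
Mass defect Δm = 7.05664 − 7.01436 = 0.04228 u
Binding energy = Δm·c² = 0.04228 × 931.49 MeV/u = 39.3834 MeV
Per nucleus in joules: 39.3834 MeV × 1.602e-13 J/MeV = 6.3092e-12 J
Per mole: 6.3092e-12 J × 6.022e23 mol⁻¹ = 3.7994e+12 J/mol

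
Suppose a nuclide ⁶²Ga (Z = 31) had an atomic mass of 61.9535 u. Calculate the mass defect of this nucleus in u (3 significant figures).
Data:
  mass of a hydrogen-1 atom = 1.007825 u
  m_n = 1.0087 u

With 31 protons and 31 neutrons (A = 62):
Σm = 31·m(¹H) + 31·m_n = 31.242575 + 31.2697 = 62.512275 u
The mass defect is 62.512275 − 61.9535 = 0.558775 u.

0.559 u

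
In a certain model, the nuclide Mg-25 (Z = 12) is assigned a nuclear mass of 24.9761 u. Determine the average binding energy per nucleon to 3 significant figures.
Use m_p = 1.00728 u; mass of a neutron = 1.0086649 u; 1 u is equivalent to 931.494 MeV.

The nucleus contains 12 protons and 25 − 12 = 13 neutrons.
Σm = 12·m_p + 13·m_n = 12.08736 + 13.1126437 = 25.2000037 u
Δm = 25.2000037 − 24.9761 = 0.2239037 u
Binding energy = Δm·c² = 0.2239037 × 931.494 MeV/u = 208.565 MeV
BE/A = 208.565 MeV / 25 = 8.343 MeV/nucleon

8.34 MeV/nucleon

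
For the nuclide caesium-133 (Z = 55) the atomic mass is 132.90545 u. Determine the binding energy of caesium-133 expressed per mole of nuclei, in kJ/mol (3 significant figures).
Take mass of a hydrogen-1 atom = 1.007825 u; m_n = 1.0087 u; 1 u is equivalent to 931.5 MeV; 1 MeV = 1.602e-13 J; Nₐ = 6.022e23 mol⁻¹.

The nucleus contains 55 protons and 133 − 55 = 78 neutrons.
Total constituent mass: 55 × 1.007825 + 78 × 1.0087 = 134.108975 u
The mass defect is 134.108975 − 132.90545 = 1.203525 u.
E_B = 1.203525 × 931.5 = 1121.08 MeV
Per nucleus in joules: 1121.08 MeV × 1.602e-13 J/MeV = 1.7960e-10 J
Per mole: 1.7960e-10 J × 6.022e23 mol⁻¹ = 1.0816e+14 J/mol

1.08e+11 kJ/mol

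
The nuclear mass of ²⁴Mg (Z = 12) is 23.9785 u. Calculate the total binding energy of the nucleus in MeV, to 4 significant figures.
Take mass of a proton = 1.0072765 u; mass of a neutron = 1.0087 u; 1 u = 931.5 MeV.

198.6 MeV

The nucleus contains 12 protons and 24 − 12 = 12 neutrons.
Mass of separated nucleons = 12(1.0072765) + 12(1.0087) = 12.0873180 + 12.1044 = 24.1917180 u
Mass defect Δm = 24.1917180 − 23.9785 = 0.2132180 u
E_B = 0.2132180 × 931.5 = 198.613 MeV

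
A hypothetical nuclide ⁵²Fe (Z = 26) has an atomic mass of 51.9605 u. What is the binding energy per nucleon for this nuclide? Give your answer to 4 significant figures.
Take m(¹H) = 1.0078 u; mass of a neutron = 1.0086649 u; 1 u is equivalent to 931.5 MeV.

Z = 26, so N = A − Z = 52 − 26 = 26.
Mass of separated nucleons = 26(1.0078) + 26(1.0086649) = 26.2028 + 26.2252874 = 52.4280874 u
Mass defect Δm = 52.4280874 − 51.9605 = 0.4675874 u
Binding energy = Δm·c² = 0.4675874 × 931.5 MeV/u = 435.558 MeV
BE/A = 435.558 MeV / 52 = 8.376 MeV/nucleon

8.376 MeV/nucleon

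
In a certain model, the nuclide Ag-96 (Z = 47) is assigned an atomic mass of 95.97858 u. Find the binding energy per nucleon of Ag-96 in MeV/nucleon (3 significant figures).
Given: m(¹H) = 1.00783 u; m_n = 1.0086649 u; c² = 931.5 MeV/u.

Z = 47, so N = A − Z = 96 − 47 = 49.
Mass of separated nucleons = 47(1.00783) + 49(1.0086649) = 47.36801 + 49.4245801 = 96.7925901 u
Mass defect Δm = 96.7925901 − 95.97858 = 0.8140101 u
Binding energy = Δm·c² = 0.8140101 × 931.5 MeV/u = 758.250 MeV
BE/A = 758.250 MeV / 96 = 7.898 MeV/nucleon

7.90 MeV/nucleon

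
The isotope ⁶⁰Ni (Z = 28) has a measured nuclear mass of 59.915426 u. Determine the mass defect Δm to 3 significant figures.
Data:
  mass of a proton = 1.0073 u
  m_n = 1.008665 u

0.566 u

The nucleus contains 28 protons and 60 − 28 = 32 neutrons.
Total constituent mass: 28 × 1.0073 + 32 × 1.008665 = 60.481680 u
Δm = 60.481680 − 59.915426 = 0.566254 u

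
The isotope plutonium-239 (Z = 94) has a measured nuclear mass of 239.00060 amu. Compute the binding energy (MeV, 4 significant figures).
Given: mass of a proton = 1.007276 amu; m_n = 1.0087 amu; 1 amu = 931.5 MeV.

1812 MeV

The nucleus contains 94 protons and 239 − 94 = 145 neutrons.
Mass of separated nucleons = 94(1.007276) + 145(1.0087) = 94.683944 + 146.2615 = 240.945444 amu
The mass defect is 240.945444 − 239.00060 = 1.944844 amu.
Converting to energy: 1.944844 amu × 931.5 MeV/amu = 1811.62 MeV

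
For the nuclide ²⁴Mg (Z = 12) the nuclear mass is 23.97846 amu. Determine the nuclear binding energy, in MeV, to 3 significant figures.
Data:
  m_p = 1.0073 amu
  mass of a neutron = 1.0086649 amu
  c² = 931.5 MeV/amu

With 12 protons and 12 neutrons (A = 24):
Σm = 12·m_p + 12·m_n = 12.0876 + 12.1039788 = 24.1915788 amu
The mass defect is 24.1915788 − 23.97846 = 0.2131188 amu.
Converting to energy: 0.2131188 amu × 931.5 MeV/amu = 198.520 MeV

199 MeV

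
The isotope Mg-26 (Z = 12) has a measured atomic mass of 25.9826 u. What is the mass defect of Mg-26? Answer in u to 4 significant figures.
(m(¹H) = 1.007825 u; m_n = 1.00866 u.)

0.2325 u

Z = 12, so N = A − Z = 26 − 12 = 14.
Mass of separated nucleons = 12(1.007825) + 14(1.00866) = 12.093900 + 14.12124 = 26.215140 u
Δm = 26.215140 − 25.9826 = 0.232540 u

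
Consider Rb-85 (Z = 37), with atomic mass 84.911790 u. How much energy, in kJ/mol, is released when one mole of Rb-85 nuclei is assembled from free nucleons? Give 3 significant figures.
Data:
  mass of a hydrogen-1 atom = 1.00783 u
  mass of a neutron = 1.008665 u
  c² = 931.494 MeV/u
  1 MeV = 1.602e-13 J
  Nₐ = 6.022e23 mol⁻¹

Z = 37, so N = A − Z = 85 − 37 = 48.
Mass of separated nucleons = 37(1.00783) + 48(1.008665) = 37.28971 + 48.415920 = 85.705630 u
Mass defect Δm = 85.705630 − 84.911790 = 0.793840 u
Converting to energy: 0.793840 u × 931.494 MeV/u = 739.457 MeV
Per nucleus in joules: 739.457 MeV × 1.602e-13 J/MeV = 1.1846e-10 J
Per mole: 1.1846e-10 J × 6.022e23 mol⁻¹ = 7.1337e+13 J/mol

7.13e+10 kJ/mol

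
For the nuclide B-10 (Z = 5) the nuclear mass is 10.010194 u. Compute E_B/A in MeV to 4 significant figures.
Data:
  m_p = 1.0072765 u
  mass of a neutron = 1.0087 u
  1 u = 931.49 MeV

6.491 MeV/nucleon

The nucleus contains 5 protons and 10 − 5 = 5 neutrons.
Σm = 5·m_p + 5·m_n = 5.0363825 + 5.0435 = 10.0798825 u
The mass defect is 10.0798825 − 10.010194 = 0.0696885 u.
E_B = 0.0696885 × 931.49 = 64.9141 MeV
Per nucleon: 64.9141 / 10 = 6.491 MeV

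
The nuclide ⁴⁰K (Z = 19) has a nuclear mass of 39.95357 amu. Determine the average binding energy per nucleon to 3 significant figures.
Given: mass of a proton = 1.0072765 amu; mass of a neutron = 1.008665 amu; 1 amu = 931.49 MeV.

8.54 MeV/nucleon

Z = 19, so N = A − Z = 40 − 19 = 21.
Σm = 19·m_p + 21·m_n = 19.1382535 + 21.181965 = 40.3202185 amu
Δm = 40.3202185 − 39.95357 = 0.3666485 amu
E_B = 0.3666485 × 931.49 = 341.529 MeV
Dividing by A = 40 gives 8.538 MeV per nucleon.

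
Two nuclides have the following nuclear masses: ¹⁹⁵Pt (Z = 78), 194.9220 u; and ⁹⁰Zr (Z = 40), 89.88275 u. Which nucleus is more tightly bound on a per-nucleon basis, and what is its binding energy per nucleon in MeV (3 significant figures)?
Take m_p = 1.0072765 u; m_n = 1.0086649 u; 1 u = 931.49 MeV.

¹⁹⁵Pt: Σm = 78(1.0072765) + 117(1.0086649) = 196.5813603 u; Δm = 1.6593603 u; E_B = 1545.7 MeV; E_B/A = 7.927 MeV
⁹⁰Zr: Σm = 40(1.0072765) + 50(1.0086649) = 90.7243050 u; Δm = 0.8415550 u; E_B = 783.90 MeV; E_B/A = 8.710 MeV
⁹⁰Zr has the higher binding energy per nucleon, so it is the more tightly bound nucleus.

⁹⁰Zr; 8.71 MeV/nucleon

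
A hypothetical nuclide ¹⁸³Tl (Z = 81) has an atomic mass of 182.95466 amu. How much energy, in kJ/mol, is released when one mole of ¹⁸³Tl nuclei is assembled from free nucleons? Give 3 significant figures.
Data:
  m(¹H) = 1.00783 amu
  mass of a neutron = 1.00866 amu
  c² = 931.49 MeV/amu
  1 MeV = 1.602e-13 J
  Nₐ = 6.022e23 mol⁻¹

Mass of separated nucleons = 81(1.00783) + 102(1.00866) = 81.63423 + 102.88332 = 184.51755 amu
Δm = 184.51755 − 182.95466 = 1.56289 amu
Binding energy = Δm·c² = 1.56289 × 931.49 MeV/amu = 1455.82 MeV
Per nucleus in joules: 1455.82 MeV × 1.602e-13 J/MeV = 2.3322e-10 J
Per mole: 2.3322e-10 J × 6.022e23 mol⁻¹ = 1.4045e+14 J/mol

1.40e+11 kJ/mol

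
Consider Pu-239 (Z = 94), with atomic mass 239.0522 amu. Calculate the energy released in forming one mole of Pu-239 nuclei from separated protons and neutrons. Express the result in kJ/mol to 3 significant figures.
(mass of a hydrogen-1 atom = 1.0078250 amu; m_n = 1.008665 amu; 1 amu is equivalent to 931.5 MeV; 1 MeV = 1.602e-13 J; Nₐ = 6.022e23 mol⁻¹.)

1.74e+11 kJ/mol

Mass of separated nucleons = 94(1.0078250) + 145(1.008665) = 94.7355500 + 146.256425 = 240.9919750 amu
Mass defect Δm = 240.9919750 − 239.0522 = 1.9397750 amu
Converting to energy: 1.9397750 amu × 931.5 MeV/amu = 1806.90 MeV
Per nucleus in joules: 1806.90 MeV × 1.602e-13 J/MeV = 2.8947e-10 J
Per mole: 2.8947e-10 J × 6.022e23 mol⁻¹ = 1.7432e+14 J/mol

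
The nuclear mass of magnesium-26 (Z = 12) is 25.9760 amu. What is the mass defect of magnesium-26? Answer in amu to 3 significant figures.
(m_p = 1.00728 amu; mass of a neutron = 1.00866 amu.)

0.233 amu

With 12 protons and 14 neutrons (A = 26):
Total constituent mass: 12 × 1.00728 + 14 × 1.00866 = 26.20860 amu
The mass defect is 26.20860 − 25.9760 = 0.23260 amu.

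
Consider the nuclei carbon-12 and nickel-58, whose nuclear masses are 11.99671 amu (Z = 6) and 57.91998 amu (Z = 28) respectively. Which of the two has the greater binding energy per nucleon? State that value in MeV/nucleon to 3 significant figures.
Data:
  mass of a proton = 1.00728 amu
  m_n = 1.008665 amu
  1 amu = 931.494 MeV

nickel-58; 8.73 MeV/nucleon

carbon-12: Σm = 6(1.00728) + 6(1.008665) = 12.095670 amu; Δm = 0.098960 amu; E_B = 92.181 MeV; E_B/A = 7.682 MeV
nickel-58: Σm = 28(1.00728) + 30(1.008665) = 58.463790 amu; Δm = 0.543810 amu; E_B = 506.56 MeV; E_B/A = 8.734 MeV
nickel-58 has the higher binding energy per nucleon, so it is the more tightly bound nucleus.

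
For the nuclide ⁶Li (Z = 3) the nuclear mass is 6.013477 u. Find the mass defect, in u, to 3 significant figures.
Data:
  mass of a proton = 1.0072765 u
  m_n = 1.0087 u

0.0345 u

Z = 3, so N = A − Z = 6 − 3 = 3.
Σm = 3·m_p + 3·m_n = 3.0218295 + 3.0261 = 6.0479295 u
Mass defect Δm = 6.0479295 − 6.013477 = 0.0344525 u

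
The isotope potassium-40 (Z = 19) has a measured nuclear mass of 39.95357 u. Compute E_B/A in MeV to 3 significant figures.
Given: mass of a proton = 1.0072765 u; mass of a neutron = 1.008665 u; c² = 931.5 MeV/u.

Total constituent mass: 19 × 1.0072765 + 21 × 1.008665 = 40.3202185 u
The mass defect is 40.3202185 − 39.95357 = 0.3666485 u.
E_B = 0.3666485 × 931.5 = 341.533 MeV
Dividing by A = 40 gives 8.538 MeV per nucleon.

8.54 MeV/nucleon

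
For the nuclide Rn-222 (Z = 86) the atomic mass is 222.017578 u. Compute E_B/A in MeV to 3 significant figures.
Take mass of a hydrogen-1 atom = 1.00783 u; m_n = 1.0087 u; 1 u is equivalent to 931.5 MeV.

Σm = 86·m(¹H) + 136·m_n = 86.67338 + 137.1832 = 223.85658 u
The mass defect is 223.85658 − 222.017578 = 1.839002 u.
E_B = 1.839002 × 931.5 = 1713.03 MeV
Per nucleon: 1713.03 / 222 = 7.716 MeV

7.72 MeV/nucleon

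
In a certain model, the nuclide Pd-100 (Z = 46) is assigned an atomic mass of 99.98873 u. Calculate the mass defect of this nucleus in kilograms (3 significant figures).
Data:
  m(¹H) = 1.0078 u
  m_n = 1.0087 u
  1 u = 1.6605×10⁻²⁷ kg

Total constituent mass: 46 × 1.0078 + 54 × 1.0087 = 100.8286 u
The mass defect is 100.8286 − 99.98873 = 0.83987 u.
In SI units: 0.83987 u × 1.6605×10⁻²⁷ kg/u = 1.3946e-27 kg

1.39e-27 kg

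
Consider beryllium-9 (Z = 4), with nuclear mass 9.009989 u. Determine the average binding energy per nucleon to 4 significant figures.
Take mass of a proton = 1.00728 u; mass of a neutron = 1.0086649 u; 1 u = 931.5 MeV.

6.464 MeV/nucleon

Total constituent mass: 4 × 1.00728 + 5 × 1.0086649 = 9.0724445 u
Δm = 9.0724445 − 9.009989 = 0.0624555 u
Binding energy = Δm·c² = 0.0624555 × 931.5 MeV/u = 58.1773 MeV
Per nucleon: 58.1773 / 9 = 6.464 MeV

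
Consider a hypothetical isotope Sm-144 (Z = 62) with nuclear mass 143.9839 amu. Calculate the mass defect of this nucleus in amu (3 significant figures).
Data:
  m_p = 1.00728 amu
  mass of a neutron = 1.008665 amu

1.18 amu

Σm = 62·m_p + 82·m_n = 62.45136 + 82.710530 = 145.161890 amu
Δm = 145.161890 − 143.9839 = 1.177990 amu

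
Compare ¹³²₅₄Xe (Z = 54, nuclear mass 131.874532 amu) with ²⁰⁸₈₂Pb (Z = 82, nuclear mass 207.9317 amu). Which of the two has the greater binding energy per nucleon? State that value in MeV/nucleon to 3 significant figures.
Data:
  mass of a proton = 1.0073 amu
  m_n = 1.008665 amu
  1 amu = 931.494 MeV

¹³²₅₄Xe; 8.44 MeV/nucleon

¹³²₅₄Xe: Σm = 54(1.0073) + 78(1.008665) = 133.070070 amu; Δm = 1.195538 amu; E_B = 1113.64 MeV; E_B/A = 8.437 MeV
²⁰⁸₈₂Pb: Σm = 82(1.0073) + 126(1.008665) = 209.690390 amu; Δm = 1.758690 amu; E_B = 1638.2 MeV; E_B/A = 7.876 MeV
¹³²₅₄Xe has the higher binding energy per nucleon, so it is the more tightly bound nucleus.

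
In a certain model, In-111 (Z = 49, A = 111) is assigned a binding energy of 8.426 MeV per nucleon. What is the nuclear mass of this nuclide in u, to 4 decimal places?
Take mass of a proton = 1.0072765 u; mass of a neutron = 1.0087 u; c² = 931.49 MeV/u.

110.8919 u

Total binding energy = 111 × 8.426 = 935.286 MeV
Mass defect = 935.286 MeV / (931.49 MeV/u) = 1.004075 u
Constituent mass = 49(1.0072765) + 62(1.0087) = 111.8959485 u
Nuclear mass = 111.8959485 − 1.004075 = 110.8918735 u ≈ 110.8919 u (to 4 decimal places)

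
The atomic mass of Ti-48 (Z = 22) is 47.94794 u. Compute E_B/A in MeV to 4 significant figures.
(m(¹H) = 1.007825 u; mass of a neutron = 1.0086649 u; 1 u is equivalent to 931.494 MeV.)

8.723 MeV/nucleon

The nucleus contains 22 protons and 48 − 22 = 26 neutrons.
Mass of separated nucleons = 22(1.007825) + 26(1.0086649) = 22.172150 + 26.2252874 = 48.3974374 u
The mass defect is 48.3974374 − 47.94794 = 0.4494974 u.
Converting to energy: 0.4494974 u × 931.494 MeV/u = 418.704 MeV
Dividing by A = 48 gives 8.723 MeV per nucleon.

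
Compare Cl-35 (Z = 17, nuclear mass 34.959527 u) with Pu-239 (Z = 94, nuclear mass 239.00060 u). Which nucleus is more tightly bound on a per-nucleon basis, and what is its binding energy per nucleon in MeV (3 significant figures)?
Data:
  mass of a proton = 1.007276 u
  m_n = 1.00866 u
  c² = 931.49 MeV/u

Cl-35: Σm = 17(1.007276) + 18(1.00866) = 35.279572 u; Δm = 0.320045 u; E_B = 298.12 MeV; E_B/A = 8.518 MeV
Pu-239: Σm = 94(1.007276) + 145(1.00866) = 240.939644 u; Δm = 1.939044 u; E_B = 1806.2 MeV; E_B/A = 7.557 MeV
Cl-35 has the higher binding energy per nucleon, so it is the more tightly bound nucleus.

Cl-35; 8.52 MeV/nucleon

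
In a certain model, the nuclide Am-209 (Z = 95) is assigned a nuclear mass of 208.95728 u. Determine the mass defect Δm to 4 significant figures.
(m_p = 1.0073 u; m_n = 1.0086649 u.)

1.724 u

The nucleus contains 95 protons and 209 − 95 = 114 neutrons.
Total constituent mass: 95 × 1.0073 + 114 × 1.0086649 = 210.6812986 u
Mass defect Δm = 210.6812986 − 208.95728 = 1.7240186 u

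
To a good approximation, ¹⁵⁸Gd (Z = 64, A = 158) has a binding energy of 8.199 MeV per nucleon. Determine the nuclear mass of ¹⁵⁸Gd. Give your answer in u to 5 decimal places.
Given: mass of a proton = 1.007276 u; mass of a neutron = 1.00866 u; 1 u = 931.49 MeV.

157.88898 u

Total binding energy = 158 × 8.199 = 1295.442 MeV
Mass defect = 1295.442 MeV / (931.49 MeV/u) = 1.3907202 u
Constituent mass = 64(1.007276) + 94(1.00866) = 159.279704 u
Nuclear mass = 159.279704 − 1.3907202 = 157.8889838 u ≈ 157.88898 u (to 5 decimal places)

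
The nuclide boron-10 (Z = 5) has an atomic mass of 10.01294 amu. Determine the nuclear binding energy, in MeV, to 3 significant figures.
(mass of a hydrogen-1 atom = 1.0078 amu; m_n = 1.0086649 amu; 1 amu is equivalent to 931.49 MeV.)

The nucleus contains 5 protons and 10 − 5 = 5 neutrons.
Σm = 5·m(¹H) + 5·m_n = 5.0390 + 5.0433245 = 10.0823245 amu
The mass defect is 10.0823245 − 10.01294 = 0.0693845 amu.
Converting to energy: 0.0693845 amu × 931.49 MeV/amu = 64.6310 MeV

64.6 MeV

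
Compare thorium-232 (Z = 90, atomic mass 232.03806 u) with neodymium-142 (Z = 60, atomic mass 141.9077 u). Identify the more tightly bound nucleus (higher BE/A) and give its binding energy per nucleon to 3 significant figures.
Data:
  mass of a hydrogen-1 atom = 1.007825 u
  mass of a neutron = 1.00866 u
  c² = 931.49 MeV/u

thorium-232: Σm = 90(1.007825) + 142(1.00866) = 233.933970 u; Δm = 1.895910 u; E_B = 1766.0 MeV; E_B/A = 7.612 MeV
neodymium-142: Σm = 60(1.007825) + 82(1.00866) = 143.179620 u; Δm = 1.271920 u; E_B = 1184.8 MeV; E_B/A = 8.344 MeV
neodymium-142 has the higher binding energy per nucleon, so it is the more tightly bound nucleus.

neodymium-142; 8.34 MeV/nucleon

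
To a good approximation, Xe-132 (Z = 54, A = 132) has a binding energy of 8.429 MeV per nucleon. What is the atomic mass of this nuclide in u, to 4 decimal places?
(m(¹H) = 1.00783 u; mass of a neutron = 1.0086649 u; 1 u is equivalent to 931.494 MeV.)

131.9042 u

Total binding energy = 132 × 8.429 = 1112.628 MeV
Mass defect = 1112.628 MeV / (931.494 MeV/u) = 1.194455 u
Constituent mass = 54(1.00783) + 78(1.0086649) = 133.0986822 u
Atomic mass = 133.0986822 − 1.194455 = 131.9042272 u ≈ 131.9042 u (to 4 decimal places)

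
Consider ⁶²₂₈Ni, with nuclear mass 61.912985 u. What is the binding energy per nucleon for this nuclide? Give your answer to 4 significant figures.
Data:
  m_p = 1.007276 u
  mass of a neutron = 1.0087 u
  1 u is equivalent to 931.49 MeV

The nucleus contains 28 protons and 62 − 28 = 34 neutrons.
Total constituent mass: 28 × 1.007276 + 34 × 1.0087 = 62.499528 u
Mass defect Δm = 62.499528 − 61.912985 = 0.586543 u
Converting to energy: 0.586543 u × 931.49 MeV/u = 546.359 MeV
Dividing by A = 62 gives 8.812 MeV per nucleon.

8.812 MeV/nucleon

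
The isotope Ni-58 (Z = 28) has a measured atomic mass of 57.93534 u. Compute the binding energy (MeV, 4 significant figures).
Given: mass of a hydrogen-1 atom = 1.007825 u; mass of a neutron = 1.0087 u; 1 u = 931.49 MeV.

Z = 28, so N = A − Z = 58 − 28 = 30.
Σm = 28·m(¹H) + 30·m_n = 28.219100 + 30.2610 = 58.480100 u
The mass defect is 58.480100 − 57.93534 = 0.544760 u.
Converting to energy: 0.544760 u × 931.49 MeV/u = 507.438 MeV

507.4 MeV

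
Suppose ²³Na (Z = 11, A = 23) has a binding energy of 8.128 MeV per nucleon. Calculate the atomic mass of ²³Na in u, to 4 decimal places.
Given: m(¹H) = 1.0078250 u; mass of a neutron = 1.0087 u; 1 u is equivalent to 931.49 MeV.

22.9898 u

Total binding energy = 23 × 8.128 = 186.944 MeV
Mass defect = 186.944 MeV / (931.49 MeV/u) = 0.200694 u
Constituent mass = 11(1.0078250) + 12(1.0087) = 23.1904750 u
Atomic mass = 23.1904750 − 0.200694 = 22.9897810 u ≈ 22.9898 u (to 4 decimal places)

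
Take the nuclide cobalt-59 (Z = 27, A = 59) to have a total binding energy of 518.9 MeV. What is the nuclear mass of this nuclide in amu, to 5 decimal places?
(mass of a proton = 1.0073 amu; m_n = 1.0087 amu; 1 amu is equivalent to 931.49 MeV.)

58.91844 amu

Mass defect = 518.9 MeV / (931.49 MeV/amu) = 0.5570645 amu
Constituent mass = 27(1.0073) + 32(1.0087) = 59.4755 amu
Nuclear mass = 59.4755 − 0.5570645 = 58.9184355 amu ≈ 58.91844 amu (to 5 decimal places)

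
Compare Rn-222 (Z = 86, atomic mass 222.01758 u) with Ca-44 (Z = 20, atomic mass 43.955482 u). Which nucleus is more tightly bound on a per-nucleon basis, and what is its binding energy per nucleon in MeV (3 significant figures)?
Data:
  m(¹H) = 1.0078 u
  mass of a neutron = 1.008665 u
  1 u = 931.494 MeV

Ca-44; 8.65 MeV/nucleon

Rn-222: Σm = 86(1.0078) + 136(1.008665) = 223.849240 u; Δm = 1.831660 u; E_B = 1706.18 MeV; E_B/A = 7.685 MeV
Ca-44: Σm = 20(1.0078) + 24(1.008665) = 44.363960 u; Δm = 0.408478 u; E_B = 380.49 MeV; E_B/A = 8.648 MeV
Ca-44 has the higher binding energy per nucleon, so it is the more tightly bound nucleus.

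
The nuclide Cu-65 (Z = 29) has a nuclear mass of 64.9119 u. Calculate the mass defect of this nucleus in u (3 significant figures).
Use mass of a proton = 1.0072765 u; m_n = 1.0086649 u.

0.611 u

Z = 29, so N = A − Z = 65 − 29 = 36.
Σm = 29·m_p + 36·m_n = 29.2110185 + 36.3119364 = 65.5229549 u
Mass defect Δm = 65.5229549 − 64.9119 = 0.6110549 u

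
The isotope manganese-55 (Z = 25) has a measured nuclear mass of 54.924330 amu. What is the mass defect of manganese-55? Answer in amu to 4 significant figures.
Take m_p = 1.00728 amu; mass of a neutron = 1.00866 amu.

0.5175 amu

Mass of separated nucleons = 25(1.00728) + 30(1.00866) = 25.18200 + 30.25980 = 55.44180 amu
The mass defect is 55.44180 − 54.924330 = 0.517470 amu.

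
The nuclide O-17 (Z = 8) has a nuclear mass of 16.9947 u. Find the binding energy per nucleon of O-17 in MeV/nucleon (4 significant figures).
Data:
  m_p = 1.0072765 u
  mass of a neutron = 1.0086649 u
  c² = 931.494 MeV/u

Total constituent mass: 8 × 1.0072765 + 9 × 1.0086649 = 17.1361961 u
Δm = 17.1361961 − 16.9947 = 0.1414961 u
Converting to energy: 0.1414961 u × 931.494 MeV/u = 131.803 MeV
Dividing by A = 17 gives 7.753 MeV per nucleon.

7.753 MeV/nucleon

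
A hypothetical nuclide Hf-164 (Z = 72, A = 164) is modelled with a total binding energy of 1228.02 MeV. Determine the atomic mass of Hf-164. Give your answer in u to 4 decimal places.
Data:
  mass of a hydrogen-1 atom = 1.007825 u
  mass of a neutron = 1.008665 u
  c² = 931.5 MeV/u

Mass defect = 1228.02 MeV / (931.5 MeV/u) = 1.318325 u
Constituent mass = 72(1.007825) + 92(1.008665) = 165.360580 u
Atomic mass = 165.360580 − 1.318325 = 164.042255 u ≈ 164.0423 u (to 4 decimal places)

164.0423 u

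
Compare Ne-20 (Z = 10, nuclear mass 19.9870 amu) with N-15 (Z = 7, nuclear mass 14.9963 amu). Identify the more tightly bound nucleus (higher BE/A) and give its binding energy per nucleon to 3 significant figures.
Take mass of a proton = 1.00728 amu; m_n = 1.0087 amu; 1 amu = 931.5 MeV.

Ne-20: Σm = 10(1.00728) + 10(1.0087) = 20.15980 amu; Δm = 0.17280 amu; E_B = 160.96 MeV; E_B/A = 8.048 MeV
N-15: Σm = 7(1.00728) + 8(1.0087) = 15.12056 amu; Δm = 0.12426 amu; E_B = 115.75 MeV; E_B/A = 7.717 MeV
Ne-20 has the higher binding energy per nucleon, so it is the more tightly bound nucleus.

Ne-20; 8.05 MeV/nucleon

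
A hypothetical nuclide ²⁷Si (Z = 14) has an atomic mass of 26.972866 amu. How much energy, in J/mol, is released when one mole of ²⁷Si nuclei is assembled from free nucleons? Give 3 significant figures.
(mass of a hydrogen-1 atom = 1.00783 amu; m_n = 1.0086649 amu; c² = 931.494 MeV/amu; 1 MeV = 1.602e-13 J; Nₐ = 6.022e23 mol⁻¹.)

2.24e+13 J/mol

Total constituent mass: 14 × 1.00783 + 13 × 1.0086649 = 27.2222637 amu
The mass defect is 27.2222637 − 26.972866 = 0.2493977 amu.
Converting to energy: 0.2493977 amu × 931.494 MeV/amu = 232.312 MeV
Per nucleus in joules: 232.312 MeV × 1.602e-13 J/MeV = 3.7216e-11 J
Per mole: 3.7216e-11 J × 6.022e23 mol⁻¹ = 2.2411e+13 J/mol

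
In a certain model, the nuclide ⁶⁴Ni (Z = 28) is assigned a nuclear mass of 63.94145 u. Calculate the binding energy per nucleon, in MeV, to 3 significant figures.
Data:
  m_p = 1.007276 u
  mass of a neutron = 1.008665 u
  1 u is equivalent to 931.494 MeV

With 28 protons and 36 neutrons (A = 64):
Total constituent mass: 28 × 1.007276 + 36 × 1.008665 = 64.515668 u
Mass defect Δm = 64.515668 − 63.94145 = 0.574218 u
E_B = 0.574218 × 931.494 = 534.881 MeV
BE/A = 534.881 MeV / 64 = 8.358 MeV/nucleon

8.36 MeV/nucleon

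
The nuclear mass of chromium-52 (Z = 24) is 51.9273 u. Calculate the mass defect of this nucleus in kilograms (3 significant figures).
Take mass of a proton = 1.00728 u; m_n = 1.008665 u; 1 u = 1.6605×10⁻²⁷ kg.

Total constituent mass: 24 × 1.00728 + 28 × 1.008665 = 52.417340 u
Δm = 52.417340 − 51.9273 = 0.490040 u
In SI units: 0.490040 u × 1.6605×10⁻²⁷ kg/u = 8.1371e-28 kg

8.14e-28 kg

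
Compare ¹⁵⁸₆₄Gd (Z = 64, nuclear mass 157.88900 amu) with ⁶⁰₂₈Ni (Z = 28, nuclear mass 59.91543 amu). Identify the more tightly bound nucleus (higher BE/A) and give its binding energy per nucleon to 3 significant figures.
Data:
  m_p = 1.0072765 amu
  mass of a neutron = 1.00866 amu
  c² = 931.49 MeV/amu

¹⁵⁸₆₄Gd: Σm = 64(1.0072765) + 94(1.00866) = 159.2797360 amu; Δm = 1.3907360 amu; E_B = 1295.5 MeV; E_B/A = 8.199 MeV
⁶⁰₂₈Ni: Σm = 28(1.0072765) + 32(1.00866) = 60.4808620 amu; Δm = 0.5654320 amu; E_B = 526.69 MeV; E_B/A = 8.778 MeV
⁶⁰₂₈Ni has the higher binding energy per nucleon, so it is the more tightly bound nucleus.

⁶⁰₂₈Ni; 8.78 MeV/nucleon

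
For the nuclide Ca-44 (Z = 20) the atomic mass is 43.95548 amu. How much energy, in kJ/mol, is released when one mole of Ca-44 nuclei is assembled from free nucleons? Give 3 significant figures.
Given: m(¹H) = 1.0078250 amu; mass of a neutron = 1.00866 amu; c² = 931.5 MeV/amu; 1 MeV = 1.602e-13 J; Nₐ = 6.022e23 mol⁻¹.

3.67e+10 kJ/mol

Total constituent mass: 20 × 1.0078250 + 24 × 1.00866 = 44.3643400 amu
Δm = 44.3643400 − 43.95548 = 0.4088600 amu
Converting to energy: 0.4088600 amu × 931.5 MeV/amu = 380.853 MeV
Per nucleus in joules: 380.853 MeV × 1.602e-13 J/MeV = 6.1013e-11 J
Per mole: 6.1013e-11 J × 6.022e23 mol⁻¹ = 3.6742e+13 J/mol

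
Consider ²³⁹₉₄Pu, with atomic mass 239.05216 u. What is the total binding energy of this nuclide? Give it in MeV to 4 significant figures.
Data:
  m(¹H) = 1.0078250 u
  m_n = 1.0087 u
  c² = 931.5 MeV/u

1812 MeV

Z = 94, so N = A − Z = 239 − 94 = 145.
Total constituent mass: 94 × 1.0078250 + 145 × 1.0087 = 240.9970500 u
The mass defect is 240.9970500 − 239.05216 = 1.9448900 u.
Converting to energy: 1.9448900 u × 931.5 MeV/u = 1811.67 MeV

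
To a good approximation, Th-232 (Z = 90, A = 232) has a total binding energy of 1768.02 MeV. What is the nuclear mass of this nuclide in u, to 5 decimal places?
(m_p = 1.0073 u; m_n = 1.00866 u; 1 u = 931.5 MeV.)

Mass defect = 1768.02 MeV / (931.5 MeV/u) = 1.8980354 u
Constituent mass = 90(1.0073) + 142(1.00866) = 233.88672 u
Nuclear mass = 233.88672 − 1.8980354 = 231.9886846 u ≈ 231.98868 u (to 5 decimal places)

231.98868 u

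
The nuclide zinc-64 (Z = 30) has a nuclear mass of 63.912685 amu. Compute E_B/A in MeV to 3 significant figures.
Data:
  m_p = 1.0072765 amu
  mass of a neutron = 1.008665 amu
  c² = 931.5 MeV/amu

With 30 protons and 34 neutrons (A = 64):
Total constituent mass: 30 × 1.0072765 + 34 × 1.008665 = 64.5129050 amu
Δm = 64.5129050 − 63.912685 = 0.6002200 amu
Binding energy = Δm·c² = 0.6002200 × 931.5 MeV/amu = 559.105 MeV
BE/A = 559.105 MeV / 64 = 8.736 MeV/nucleon

8.74 MeV/nucleon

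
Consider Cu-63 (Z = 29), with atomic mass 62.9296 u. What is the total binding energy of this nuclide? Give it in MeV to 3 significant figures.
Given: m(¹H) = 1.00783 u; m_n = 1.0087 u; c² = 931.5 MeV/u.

553 MeV

Total constituent mass: 29 × 1.00783 + 34 × 1.0087 = 63.52287 u
The mass defect is 63.52287 − 62.9296 = 0.59327 u.
Converting to energy: 0.59327 u × 931.5 MeV/u = 552.631 MeV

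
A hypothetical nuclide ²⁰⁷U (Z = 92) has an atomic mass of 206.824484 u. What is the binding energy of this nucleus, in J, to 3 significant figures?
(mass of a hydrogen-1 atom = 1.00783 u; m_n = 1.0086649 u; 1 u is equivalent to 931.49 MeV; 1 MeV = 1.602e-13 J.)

Total constituent mass: 92 × 1.00783 + 115 × 1.0086649 = 208.7168235 u
Mass defect Δm = 208.7168235 − 206.824484 = 1.8923395 u
Converting to energy: 1.8923395 u × 931.49 MeV/u = 1762.70 MeV
In joules: 1762.70 MeV × 1.602e-13 J/MeV = 2.8238e-10 J

2.82e-10 J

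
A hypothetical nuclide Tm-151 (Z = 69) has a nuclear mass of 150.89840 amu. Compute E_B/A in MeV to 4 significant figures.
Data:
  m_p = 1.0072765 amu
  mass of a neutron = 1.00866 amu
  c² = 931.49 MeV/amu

8.105 MeV/nucleon

Mass of separated nucleons = 69(1.0072765) + 82(1.00866) = 69.5020785 + 82.71012 = 152.2121985 amu
Mass defect Δm = 152.2121985 − 150.89840 = 1.3137985 amu
Converting to energy: 1.3137985 amu × 931.49 MeV/amu = 1223.79 MeV
BE/A = 1223.79 MeV / 151 = 8.105 MeV/nucleon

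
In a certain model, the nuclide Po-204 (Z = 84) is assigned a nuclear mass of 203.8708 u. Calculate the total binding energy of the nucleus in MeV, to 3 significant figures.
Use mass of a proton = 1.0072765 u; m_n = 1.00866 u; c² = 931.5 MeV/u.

1660 MeV

Total constituent mass: 84 × 1.0072765 + 120 × 1.00866 = 205.6504260 u
Δm = 205.6504260 − 203.8708 = 1.7796260 u
Converting to energy: 1.7796260 u × 931.5 MeV/u = 1657.72 MeV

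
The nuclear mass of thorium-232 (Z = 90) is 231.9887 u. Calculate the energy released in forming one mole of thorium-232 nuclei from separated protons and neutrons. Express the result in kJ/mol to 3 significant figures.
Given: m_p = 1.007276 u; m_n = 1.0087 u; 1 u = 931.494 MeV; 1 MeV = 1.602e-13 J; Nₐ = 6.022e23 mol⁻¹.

1.71e+11 kJ/mol

Z = 90, so N = A − Z = 232 − 90 = 142.
Σm = 90·m_p + 142·m_n = 90.654840 + 143.2354 = 233.890240 u
Δm = 233.890240 − 231.9887 = 1.901540 u
Binding energy = Δm·c² = 1.901540 × 931.494 MeV/u = 1771.27 MeV
Per nucleus in joules: 1771.27 MeV × 1.602e-13 J/MeV = 2.8376e-10 J
Per mole: 2.8376e-10 J × 6.022e23 mol⁻¹ = 1.7088e+14 J/mol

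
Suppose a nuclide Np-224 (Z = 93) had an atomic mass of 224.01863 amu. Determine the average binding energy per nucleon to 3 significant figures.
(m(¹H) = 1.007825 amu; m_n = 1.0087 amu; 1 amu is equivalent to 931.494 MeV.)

7.69 MeV/nucleon

Z = 93, so N = A − Z = 224 − 93 = 131.
Σm = 93·m(¹H) + 131·m_n = 93.727725 + 132.1397 = 225.867425 amu
The mass defect is 225.867425 − 224.01863 = 1.848795 amu.
Binding energy = Δm·c² = 1.848795 × 931.494 MeV/amu = 1722.14 MeV
Per nucleon: 1722.14 / 224 = 7.688 MeV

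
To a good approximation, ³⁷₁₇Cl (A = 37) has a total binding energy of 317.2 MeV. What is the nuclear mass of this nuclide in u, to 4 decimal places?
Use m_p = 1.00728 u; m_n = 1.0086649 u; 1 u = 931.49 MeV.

36.9565 u

Mass defect = 317.2 MeV / (931.49 MeV/u) = 0.340530 u
Constituent mass = 17(1.00728) + 20(1.0086649) = 37.2970580 u
Nuclear mass = 37.2970580 − 0.340530 = 36.9565280 u ≈ 36.9565 u (to 4 decimal places)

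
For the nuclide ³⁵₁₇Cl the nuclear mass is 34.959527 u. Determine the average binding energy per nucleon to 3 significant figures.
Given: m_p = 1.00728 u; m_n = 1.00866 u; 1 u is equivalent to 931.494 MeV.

The nucleus contains 17 protons and 35 − 17 = 18 neutrons.
Σm = 17·m_p + 18·m_n = 17.12376 + 18.15588 = 35.27964 u
Δm = 35.27964 − 34.959527 = 0.320113 u
E_B = 0.320113 × 931.494 = 298.183 MeV
BE/A = 298.183 MeV / 35 = 8.520 MeV/nucleon

8.52 MeV/nucleon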